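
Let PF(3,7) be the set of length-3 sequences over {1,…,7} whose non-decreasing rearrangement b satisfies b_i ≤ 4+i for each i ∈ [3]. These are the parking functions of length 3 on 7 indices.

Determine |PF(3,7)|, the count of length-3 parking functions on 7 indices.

|PF(3,7)| = 5·8^2 = 5·64 = 320 (Pollak)
E.g. (6,1,7) → sorted (1,6,7): b_i ≤ 4+i ∀i, a PF.

320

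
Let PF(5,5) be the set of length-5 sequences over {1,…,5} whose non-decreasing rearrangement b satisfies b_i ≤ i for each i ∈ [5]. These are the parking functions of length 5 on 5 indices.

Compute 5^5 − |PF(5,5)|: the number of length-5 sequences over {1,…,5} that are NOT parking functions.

1829

#PF = (5−5+1)·(5+1)^(5−1) = 1·1296 = 1296 (Pollak)
Check (3,5,3,5,1) → sorted (1,3,3,5,5): b_2=3>2, not a PF.
Total 3125; non-PF = 3125−1296 = 1829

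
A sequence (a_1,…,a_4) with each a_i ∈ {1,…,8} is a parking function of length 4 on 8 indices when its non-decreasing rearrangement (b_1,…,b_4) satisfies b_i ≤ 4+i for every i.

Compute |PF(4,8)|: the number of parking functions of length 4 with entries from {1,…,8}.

Count = (8−4+1)·(8+1)^(4−1) = 5 · 729 = 3645
E.g. (8,6,7,2) → sorted (2,6,7,8): b_i ≤ 4+i ∀i, a PF.

3645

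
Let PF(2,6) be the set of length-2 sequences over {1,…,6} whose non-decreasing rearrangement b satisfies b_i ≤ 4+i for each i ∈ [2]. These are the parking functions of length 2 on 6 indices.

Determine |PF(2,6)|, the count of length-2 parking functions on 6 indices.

35

|PF| = (6−2+1)·(6+1)^(2−1) = 5×7 = 35 [KW]
E.g. (4,3) → sorted (3,4): b_i ≤ 4+i ∀i, a PF.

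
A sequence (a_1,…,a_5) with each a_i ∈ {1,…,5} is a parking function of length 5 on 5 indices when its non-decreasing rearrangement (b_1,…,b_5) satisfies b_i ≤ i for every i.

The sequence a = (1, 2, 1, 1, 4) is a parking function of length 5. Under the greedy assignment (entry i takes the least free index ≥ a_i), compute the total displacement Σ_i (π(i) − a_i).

6

Σπ(i) = 1+…+5 = 15; Σa = 1+2+1+1+4 = 9; disp = 15−9 = 6.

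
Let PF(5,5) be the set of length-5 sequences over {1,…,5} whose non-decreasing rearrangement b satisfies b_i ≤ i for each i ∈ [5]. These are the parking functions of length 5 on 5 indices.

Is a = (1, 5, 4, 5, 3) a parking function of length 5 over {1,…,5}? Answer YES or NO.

NO

Rearranged: b = (1, 3, 4, 5, 5).
  b_1=1 ≤ 1
  b_2=3 > 2
  fails at i=2 ⇒ NO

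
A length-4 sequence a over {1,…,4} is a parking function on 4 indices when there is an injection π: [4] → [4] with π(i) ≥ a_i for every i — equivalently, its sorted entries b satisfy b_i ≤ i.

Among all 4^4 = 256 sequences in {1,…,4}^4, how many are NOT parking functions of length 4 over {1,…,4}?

131

|PF(4,4)| = 1·5^3 = 1 · 125 = 125 (Pollak)
Example (4,2,4,3) → sorted (2,3,4,4): b_1=2>1, not a PF.
So 256 − 125 = 131 fail.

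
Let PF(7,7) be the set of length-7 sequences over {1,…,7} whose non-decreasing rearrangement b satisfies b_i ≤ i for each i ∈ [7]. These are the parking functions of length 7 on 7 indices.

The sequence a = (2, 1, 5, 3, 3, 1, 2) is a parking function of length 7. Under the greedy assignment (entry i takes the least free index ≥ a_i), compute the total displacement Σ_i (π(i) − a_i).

11

Σπ = 7·8/2 = 28 (π permutes [7]); Σa = 2+1+5+3+3+1+2 = 17; disp = 28−17 = 11.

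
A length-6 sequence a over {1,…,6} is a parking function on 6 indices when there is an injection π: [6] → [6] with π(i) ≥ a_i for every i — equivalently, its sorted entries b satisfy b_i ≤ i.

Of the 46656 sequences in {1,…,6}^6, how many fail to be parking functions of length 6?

29849

|PF(6,6)| = (6+1−6)·(6+1)^{6−1} = 1·16807 = 16807 (Konheim–Weiss)
Example (4,4,3,3,4,2) → sorted (2,3,3,4,4,4): b_1=2>1, not a PF.
6^6 − 16807 = 46656 − 16807 = 29849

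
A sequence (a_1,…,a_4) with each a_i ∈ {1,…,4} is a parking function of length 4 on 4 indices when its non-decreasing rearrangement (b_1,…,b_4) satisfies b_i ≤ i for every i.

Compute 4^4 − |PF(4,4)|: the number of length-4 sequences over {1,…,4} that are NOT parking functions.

|PF| = (5−4)·5^(4−1) = 1×125 = 125 (Konheim–Weiss)
Check (2,3,3,3) → sorted (2,3,3,3): b_1=2>1, not a PF.
So 256 − 125 = 131 fail.

131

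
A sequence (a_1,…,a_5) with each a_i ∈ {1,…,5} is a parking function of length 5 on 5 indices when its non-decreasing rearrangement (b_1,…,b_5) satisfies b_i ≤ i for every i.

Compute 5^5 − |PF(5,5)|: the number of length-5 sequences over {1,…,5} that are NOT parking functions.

1829

#PF = (6−5)·6^(5−1) = 1 · 1296 = 1296 [KW]
E.g. (5,4,4,2,5) → sorted (2,4,4,5,5): b_1=2>1, not a PF.
Total 3125; non-PF = 3125−1296 = 1829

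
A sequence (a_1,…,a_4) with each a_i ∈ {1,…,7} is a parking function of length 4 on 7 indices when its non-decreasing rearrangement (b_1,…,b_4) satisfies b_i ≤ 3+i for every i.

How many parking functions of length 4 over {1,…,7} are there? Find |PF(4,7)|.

2048

|PF(4,7)| = (8−4)·8^(4−1) = 4×512 = 2048
E.g. (4,5,6,4) → sorted (4,4,5,6): b_i ≤ 3+i ∀i, a PF.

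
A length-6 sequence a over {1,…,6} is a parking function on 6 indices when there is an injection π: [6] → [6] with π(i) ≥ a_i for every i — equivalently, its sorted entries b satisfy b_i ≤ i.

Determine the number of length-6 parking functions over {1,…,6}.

#PF = 1·7^5 = 1·16807 = 16807 [KW]
Check (4,1,1,1,4,1) → sorted (1,1,1,1,4,4): b_i ≤ i ∀i, a PF.

16807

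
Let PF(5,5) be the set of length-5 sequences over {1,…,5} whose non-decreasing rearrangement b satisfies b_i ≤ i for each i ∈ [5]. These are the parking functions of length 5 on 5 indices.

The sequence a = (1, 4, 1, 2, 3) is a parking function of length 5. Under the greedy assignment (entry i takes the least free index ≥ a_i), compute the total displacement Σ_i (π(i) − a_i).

Σπ(i) = 1+…+5 = 15; Σa = 1+4+1+2+3 = 11; disp = 15−11 = 4.

4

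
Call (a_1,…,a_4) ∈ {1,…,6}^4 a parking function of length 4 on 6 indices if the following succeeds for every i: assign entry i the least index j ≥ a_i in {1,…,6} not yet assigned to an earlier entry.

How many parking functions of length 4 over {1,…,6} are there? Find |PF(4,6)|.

1029

#PF = 3·7^3 = 3 · 343 = 1029 [KW]
Example (1,5,1,1) → sorted (1,1,1,5): b_i ≤ 2+i ∀i, a PF.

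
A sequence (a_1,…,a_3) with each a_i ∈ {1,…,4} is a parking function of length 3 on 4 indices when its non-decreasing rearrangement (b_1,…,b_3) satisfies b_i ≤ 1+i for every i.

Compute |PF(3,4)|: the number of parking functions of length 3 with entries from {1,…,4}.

|PF(3,4)| = (4+1−3)·(4+1)^{3−1} = 2·25 = 50 (Pollak)
E.g. (2,2,4) → sorted (2,2,4): b_i ≤ 1+i ∀i, a PF.

50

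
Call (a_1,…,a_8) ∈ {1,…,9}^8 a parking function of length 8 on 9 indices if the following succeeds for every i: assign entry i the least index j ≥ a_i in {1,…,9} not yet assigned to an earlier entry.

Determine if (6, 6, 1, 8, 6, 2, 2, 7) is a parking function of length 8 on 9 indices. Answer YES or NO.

Order a: b = (1, 2, 2, 6, 6, 6, 7, 8).
  b_1=1 ≤ 2
  b_2=2 ≤ 3
  b_3=2 ≤ 4
  b_4=6 > 5
  fails at i=4 ⇒ NO

NO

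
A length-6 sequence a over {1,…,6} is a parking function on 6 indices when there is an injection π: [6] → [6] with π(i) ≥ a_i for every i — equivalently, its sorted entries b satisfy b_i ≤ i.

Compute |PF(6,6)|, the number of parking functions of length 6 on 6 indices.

16807

#PF = (6−6+1)·(6+1)^(6−1) = 1·16807 = 16807 (Pollak)
E.g. (3,4,4,2,6,1) → sorted (1,2,3,4,4,6): b_i ≤ i ∀i, a PF.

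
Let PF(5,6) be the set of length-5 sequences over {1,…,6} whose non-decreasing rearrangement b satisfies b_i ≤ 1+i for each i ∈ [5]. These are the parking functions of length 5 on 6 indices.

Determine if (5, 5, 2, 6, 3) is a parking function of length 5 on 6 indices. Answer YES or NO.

Rearranged: b = (2, 3, 5, 5, 6).
  b_1=2 ≤ 2
  b_2=3 ≤ 3
  b_3=5 > 4
  fails at i=3 ⇒ NO

NO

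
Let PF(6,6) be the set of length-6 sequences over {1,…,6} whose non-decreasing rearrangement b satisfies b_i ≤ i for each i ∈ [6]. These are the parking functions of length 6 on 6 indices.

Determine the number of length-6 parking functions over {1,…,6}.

16807

Count = (7−6)·7^(6−1) = 1·16807 = 16807 (Konheim–Weiss)
Example (2,4,4,6,1,2) → sorted (1,2,2,4,4,6): b_i ≤ i ∀i, a PF.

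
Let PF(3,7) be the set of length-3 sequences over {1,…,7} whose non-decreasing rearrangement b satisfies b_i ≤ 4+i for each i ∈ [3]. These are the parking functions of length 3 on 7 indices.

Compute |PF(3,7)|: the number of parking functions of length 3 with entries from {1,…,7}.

320

|PF(3,7)| = (7−3+1)·(7+1)^(3−1) = 5 · 64 = 320
E.g. (1,7,6) → sorted (1,6,7): b_i ≤ 4+i ∀i, a PF.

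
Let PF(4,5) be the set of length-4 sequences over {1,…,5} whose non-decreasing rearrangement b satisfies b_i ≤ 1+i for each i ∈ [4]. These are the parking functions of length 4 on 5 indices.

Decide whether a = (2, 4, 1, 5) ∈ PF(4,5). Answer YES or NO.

YES

Rearranged: b = (1, 2, 4, 5).
  b_1=1 ≤ 2
  b_2=2 ≤ 3
  b_3=4 ≤ 4
  b_4=5 ≤ 5
All bounds hold ⇒ YES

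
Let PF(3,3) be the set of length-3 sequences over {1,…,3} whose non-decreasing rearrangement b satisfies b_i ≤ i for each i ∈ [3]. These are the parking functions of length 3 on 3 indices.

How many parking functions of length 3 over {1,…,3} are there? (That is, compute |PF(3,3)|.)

Count = (3+1−3)·(3+1)^{3−1} = 1·16 = 16 (Pollak)
One tuple (1,3,2) → sorted (1,2,3): b_i ≤ i ∀i, a PF.

16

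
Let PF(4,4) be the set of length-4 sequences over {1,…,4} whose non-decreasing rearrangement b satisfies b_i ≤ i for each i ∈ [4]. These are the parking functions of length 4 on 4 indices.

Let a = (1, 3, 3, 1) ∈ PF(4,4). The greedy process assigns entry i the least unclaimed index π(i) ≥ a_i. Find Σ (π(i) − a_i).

2

Σπ = 10 ({1..4} each once); Σa = 1+3+3+1 = 8; disp = 10−8 = 2.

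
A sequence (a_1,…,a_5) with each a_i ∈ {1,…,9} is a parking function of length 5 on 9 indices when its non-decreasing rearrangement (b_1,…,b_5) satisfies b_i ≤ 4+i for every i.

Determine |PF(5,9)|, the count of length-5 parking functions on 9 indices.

#PF = (9−5+1)·(9+1)^(5−1) = 5·10000 = 50000
Example (7,5,4,4,5) → sorted (4,4,5,5,7): b_i ≤ 4+i ∀i, a PF.

50000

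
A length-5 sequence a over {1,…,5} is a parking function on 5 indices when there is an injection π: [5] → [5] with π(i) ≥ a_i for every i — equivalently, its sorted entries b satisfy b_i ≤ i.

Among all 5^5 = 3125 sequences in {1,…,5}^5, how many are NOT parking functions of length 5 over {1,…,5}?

|PF(5,5)| = 1·6^4 = 1×1296 = 1296
One tuple (3,5,2,2,5) → sorted (2,2,3,5,5): b_1=2>1, not a PF.
Total 3125; non-PF = 3125−1296 = 1829

1829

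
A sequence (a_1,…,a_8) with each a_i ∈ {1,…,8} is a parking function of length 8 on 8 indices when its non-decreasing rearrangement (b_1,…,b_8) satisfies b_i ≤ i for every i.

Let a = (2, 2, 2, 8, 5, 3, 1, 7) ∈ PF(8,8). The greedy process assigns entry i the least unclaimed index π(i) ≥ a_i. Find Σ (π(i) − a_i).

6

Σπ = 36 ({1..8} each once); Σa = 2+2+2+8+5+3+1+7 = 30; disp = 36−30 = 6.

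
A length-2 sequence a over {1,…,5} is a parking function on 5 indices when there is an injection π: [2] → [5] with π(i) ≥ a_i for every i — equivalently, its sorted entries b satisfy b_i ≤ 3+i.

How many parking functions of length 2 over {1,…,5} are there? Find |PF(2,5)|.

24

#PF = 4·6^1 = 4·6 = 24
Example (3,3) → sorted (3,3): b_i ≤ 3+i ∀i, a PF.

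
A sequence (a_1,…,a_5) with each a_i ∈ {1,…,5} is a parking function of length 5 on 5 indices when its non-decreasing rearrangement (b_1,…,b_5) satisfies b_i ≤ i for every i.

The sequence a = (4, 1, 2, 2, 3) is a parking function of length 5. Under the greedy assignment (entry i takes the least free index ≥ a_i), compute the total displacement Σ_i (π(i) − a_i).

3

Σπ(i) = 1+…+5 = 15; Σa = 4+1+2+2+3 = 12; disp = 15−12 = 3.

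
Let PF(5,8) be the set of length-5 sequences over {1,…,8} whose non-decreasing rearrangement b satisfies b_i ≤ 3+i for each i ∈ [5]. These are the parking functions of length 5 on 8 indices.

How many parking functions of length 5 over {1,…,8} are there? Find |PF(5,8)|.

26244

|PF(5,8)| = (8−5+1)·(8+1)^(5−1) = 4·6561 = 26244 (Pollak)
Example (4,5,4,8,3) → sorted (3,4,4,5,8): b_i ≤ 3+i ∀i, a PF.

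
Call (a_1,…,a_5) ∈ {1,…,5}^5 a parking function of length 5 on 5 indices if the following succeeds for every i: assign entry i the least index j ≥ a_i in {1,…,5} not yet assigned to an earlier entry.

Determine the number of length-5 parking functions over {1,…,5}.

1296

Count = (6−5)·6^(5−1) = 1 · 1296 = 1296 [KW]
E.g. (1,1,3,1,1) → sorted (1,1,1,1,3): b_i ≤ i ∀i, a PF.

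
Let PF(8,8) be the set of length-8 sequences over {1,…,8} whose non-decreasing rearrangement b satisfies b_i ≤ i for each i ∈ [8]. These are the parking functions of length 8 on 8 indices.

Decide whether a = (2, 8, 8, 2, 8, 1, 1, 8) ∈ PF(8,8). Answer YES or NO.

Sorted: b = (1, 1, 2, 2, 8, 8, 8, 8).
  b_1=1 ≤ 1
  b_2=1 ≤ 2
  b_3=2 ≤ 3
  b_4=2 ≤ 4
  b_5=8 > 5
  fails at i=5 ⇒ NO

NO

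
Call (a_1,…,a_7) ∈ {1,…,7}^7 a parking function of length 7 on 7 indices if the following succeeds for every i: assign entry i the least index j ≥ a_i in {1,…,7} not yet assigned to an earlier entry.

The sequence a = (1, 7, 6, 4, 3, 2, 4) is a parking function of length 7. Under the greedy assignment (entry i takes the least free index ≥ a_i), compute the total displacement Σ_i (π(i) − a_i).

Σπ = 28 ({1..7} each once); Σa = 1+7+6+4+3+2+4 = 27; disp = 28−27 = 1.

1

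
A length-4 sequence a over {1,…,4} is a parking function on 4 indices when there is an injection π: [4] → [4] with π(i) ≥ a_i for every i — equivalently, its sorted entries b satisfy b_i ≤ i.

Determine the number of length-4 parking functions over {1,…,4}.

125

Count = (4+1−4)·(4+1)^{4−1} = 1×125 = 125
E.g. (4,1,1,2) → sorted (1,1,2,4): b_i ≤ i ∀i, a PF.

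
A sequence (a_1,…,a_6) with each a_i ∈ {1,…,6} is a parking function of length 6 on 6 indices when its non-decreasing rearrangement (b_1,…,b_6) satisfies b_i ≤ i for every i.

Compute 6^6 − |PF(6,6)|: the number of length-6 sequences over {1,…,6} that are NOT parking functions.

#PF = 1·7^5 = 1·16807 = 16807
E.g. (4,4,4,6,6,3) → sorted (3,4,4,4,6,6): b_1=3>1, not a PF.
6^6 − 16807 = 46656 − 16807 = 29849

29849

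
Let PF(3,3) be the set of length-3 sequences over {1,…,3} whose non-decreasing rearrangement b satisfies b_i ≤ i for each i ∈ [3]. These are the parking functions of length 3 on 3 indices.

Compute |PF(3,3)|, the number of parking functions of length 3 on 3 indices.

16

#PF = (3−3+1)·(3+1)^(3−1) = 1·16 = 16 (Konheim–Weiss)
Check (1,1,1) → sorted (1,1,1): b_i ≤ i ∀i, a PF.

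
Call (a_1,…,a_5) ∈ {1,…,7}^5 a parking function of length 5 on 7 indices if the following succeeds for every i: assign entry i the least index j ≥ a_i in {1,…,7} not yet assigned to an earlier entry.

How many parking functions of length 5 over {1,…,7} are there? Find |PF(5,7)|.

12288

|PF(5,7)| = (8−5)·8^(5−1) = 3·4096 = 12288 (Konheim–Weiss)
One tuple (7,4,2,1,5) → sorted (1,2,4,5,7): b_i ≤ 2+i ∀i, a PF.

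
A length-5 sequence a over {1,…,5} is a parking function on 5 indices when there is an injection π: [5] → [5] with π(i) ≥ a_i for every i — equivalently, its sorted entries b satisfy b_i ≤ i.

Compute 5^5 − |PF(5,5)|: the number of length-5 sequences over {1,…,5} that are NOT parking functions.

Count = (5−5+1)·(5+1)^(5−1) = 1 · 1296 = 1296 (Pollak)
Example (3,5,1,5,2) → sorted (1,2,3,5,5): b_4=5>4, not a PF.
Total 3125; non-PF = 3125−1296 = 1829

1829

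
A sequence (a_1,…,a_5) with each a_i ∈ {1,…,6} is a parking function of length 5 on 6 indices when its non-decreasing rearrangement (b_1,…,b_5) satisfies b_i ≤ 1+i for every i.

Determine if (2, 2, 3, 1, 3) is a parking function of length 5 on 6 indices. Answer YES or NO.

Order a: b = (1, 2, 2, 3, 3).
  b_1=1 ≤ 2
  b_2=2 ≤ 3
  b_3=2 ≤ 4
  b_4=3 ≤ 5
  b_5=3 ≤ 6
All bounds hold ⇒ YES

YES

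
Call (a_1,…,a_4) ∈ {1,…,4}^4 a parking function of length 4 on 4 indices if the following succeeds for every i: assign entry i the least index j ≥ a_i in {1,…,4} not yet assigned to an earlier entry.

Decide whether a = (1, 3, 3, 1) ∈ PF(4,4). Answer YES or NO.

Sorted: b = (1, 1, 3, 3).
  b_1=1 ≤ 1
  b_2=1 ≤ 2
  b_3=3 ≤ 3
  b_4=3 ≤ 4
All bounds hold ⇒ YES

YES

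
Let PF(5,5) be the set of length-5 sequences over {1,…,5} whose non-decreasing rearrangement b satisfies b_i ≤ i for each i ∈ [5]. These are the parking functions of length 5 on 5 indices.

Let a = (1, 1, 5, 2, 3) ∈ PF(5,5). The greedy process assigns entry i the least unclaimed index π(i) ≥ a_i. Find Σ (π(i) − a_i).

3

Σπ = 5·6/2 = 15 (π permutes [5]); Σa = 1+1+5+2+3 = 12; disp = 15−12 = 3.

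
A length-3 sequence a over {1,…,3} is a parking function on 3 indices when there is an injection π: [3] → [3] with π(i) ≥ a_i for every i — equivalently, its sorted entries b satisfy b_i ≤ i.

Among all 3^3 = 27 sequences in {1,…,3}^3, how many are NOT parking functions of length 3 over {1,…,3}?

|PF(3,3)| = (3+1−3)·(3+1)^{3−1} = 1×16 = 16
Example (2,3,3) → sorted (2,3,3): b_1=2>1, not a PF.
Total 27; non-PF = 27−16 = 11

11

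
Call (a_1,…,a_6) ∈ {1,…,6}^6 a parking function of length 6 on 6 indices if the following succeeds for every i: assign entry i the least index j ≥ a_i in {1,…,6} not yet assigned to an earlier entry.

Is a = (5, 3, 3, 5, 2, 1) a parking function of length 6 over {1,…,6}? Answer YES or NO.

YES

Sorted: b = (1, 2, 3, 3, 5, 5).
  b_1=1 ≤ 1
  b_2=2 ≤ 2
  b_3=3 ≤ 3
  b_4=3 ≤ 4
  b_5=5 ≤ 5
  b_6=5 ≤ 6
All bounds hold ⇒ YES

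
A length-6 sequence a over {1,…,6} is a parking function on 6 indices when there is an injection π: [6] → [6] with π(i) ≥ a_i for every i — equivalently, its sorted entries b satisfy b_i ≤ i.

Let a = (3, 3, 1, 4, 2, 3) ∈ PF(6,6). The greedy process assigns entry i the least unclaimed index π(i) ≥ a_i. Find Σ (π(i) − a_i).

5

Σπ = 6·7/2 = 21 (π permutes [6]); Σa = 3+3+1+4+2+3 = 16; disp = 21−16 = 5.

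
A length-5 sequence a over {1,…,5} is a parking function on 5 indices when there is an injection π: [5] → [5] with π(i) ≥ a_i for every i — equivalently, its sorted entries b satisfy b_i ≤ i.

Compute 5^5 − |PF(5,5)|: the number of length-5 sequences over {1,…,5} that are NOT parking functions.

#PF = 1·6^4 = 1×1296 = 1296 [KW]
Check (5,5,1,5,1) → sorted (1,1,5,5,5): b_3=5>3, not a PF.
So 3125 − 1296 = 1829 fail.

1829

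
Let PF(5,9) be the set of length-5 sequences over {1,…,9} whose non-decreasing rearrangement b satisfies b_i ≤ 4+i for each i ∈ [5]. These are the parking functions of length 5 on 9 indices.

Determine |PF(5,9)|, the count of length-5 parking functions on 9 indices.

50000

Count = (10−5)·10^(5−1) = 5×10000 = 50000
One tuple (4,3,5,9,8) → sorted (3,4,5,8,9): b_i ≤ 4+i ∀i, a PF.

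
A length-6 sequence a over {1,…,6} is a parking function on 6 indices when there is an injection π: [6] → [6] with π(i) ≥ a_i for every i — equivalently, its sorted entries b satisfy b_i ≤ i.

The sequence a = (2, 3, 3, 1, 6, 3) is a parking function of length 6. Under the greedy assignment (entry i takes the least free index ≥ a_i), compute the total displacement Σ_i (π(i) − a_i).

Σπ = 6·7/2 = 21 (π permutes [6]); Σa = 2+3+3+1+6+3 = 18; disp = 21−18 = 3.

3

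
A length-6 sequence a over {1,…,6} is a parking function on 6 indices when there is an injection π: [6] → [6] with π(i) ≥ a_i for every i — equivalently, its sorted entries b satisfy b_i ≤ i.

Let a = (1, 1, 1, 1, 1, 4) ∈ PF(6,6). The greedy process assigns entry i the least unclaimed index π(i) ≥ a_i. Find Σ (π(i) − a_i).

Σπ = 21 ({1..6} each once); Σa = 1+1+1+1+1+4 = 9; disp = 21−9 = 12.

12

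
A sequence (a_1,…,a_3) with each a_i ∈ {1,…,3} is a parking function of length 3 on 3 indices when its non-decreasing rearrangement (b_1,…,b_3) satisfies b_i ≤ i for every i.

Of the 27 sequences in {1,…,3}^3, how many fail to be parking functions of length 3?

|PF(3,3)| = (4−3)·4^(3−1) = 1 · 16 = 16
Example (2,3,2) → sorted (2,2,3): b_1=2>1, not a PF.
Total 27; non-PF = 27−16 = 11

11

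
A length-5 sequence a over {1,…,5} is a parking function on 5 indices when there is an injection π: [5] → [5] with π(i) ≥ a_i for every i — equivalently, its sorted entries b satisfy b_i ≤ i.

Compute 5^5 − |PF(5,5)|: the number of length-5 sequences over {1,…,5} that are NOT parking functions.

1829

|PF(5,5)| = 1·6^4 = 1 · 1296 = 1296 (Pollak)
Example (5,1,1,5,5) → sorted (1,1,5,5,5): b_3=5>3, not a PF.
So 3125 − 1296 = 1829 fail.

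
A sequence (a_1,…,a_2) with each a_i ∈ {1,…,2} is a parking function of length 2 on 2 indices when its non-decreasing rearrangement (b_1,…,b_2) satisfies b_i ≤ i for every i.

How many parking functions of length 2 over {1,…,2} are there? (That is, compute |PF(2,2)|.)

3

Count = 1·3^1 = 1·3 = 3 (Pollak)
Check (1,1) → sorted (1,1): b_i ≤ i ∀i, a PF.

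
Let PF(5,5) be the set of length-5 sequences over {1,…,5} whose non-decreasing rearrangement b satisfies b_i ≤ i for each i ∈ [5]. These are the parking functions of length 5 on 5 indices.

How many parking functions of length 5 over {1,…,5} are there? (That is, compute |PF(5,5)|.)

|PF(5,5)| = 1·6^4 = 1×1296 = 1296
Check (1,2,3,4,5) → sorted (1,2,3,4,5): b_i ≤ i ∀i, a PF.

1296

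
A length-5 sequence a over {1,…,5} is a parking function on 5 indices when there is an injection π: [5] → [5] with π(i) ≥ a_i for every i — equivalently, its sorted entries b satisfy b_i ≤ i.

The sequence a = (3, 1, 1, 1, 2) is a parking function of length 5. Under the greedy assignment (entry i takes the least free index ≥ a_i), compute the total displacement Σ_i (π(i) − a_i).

Σπ(i) = 1+…+5 = 15; Σa = 3+1+1+1+2 = 8; disp = 15−8 = 7.

7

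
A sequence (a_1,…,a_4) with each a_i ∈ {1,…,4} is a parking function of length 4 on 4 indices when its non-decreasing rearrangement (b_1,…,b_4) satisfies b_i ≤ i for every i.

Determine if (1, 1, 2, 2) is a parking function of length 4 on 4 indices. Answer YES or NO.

YES

Sorted: b = (1, 1, 2, 2).
  b_1=1 ≤ 1
  b_2=1 ≤ 2
  b_3=2 ≤ 3
  b_4=2 ≤ 4
All bounds hold ⇒ YES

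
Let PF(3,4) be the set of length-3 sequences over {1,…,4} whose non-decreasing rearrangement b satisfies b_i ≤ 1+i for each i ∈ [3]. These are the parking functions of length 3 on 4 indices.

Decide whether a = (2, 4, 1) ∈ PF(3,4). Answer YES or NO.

Rearranged: b = (1, 2, 4).
  b_1=1 ≤ 2
  b_2=2 ≤ 3
  b_3=4 ≤ 4
All bounds hold ⇒ YES

YES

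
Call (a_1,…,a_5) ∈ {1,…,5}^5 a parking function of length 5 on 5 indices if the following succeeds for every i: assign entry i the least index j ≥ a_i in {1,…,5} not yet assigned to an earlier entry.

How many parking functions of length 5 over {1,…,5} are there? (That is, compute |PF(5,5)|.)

|PF(5,5)| = 1·6^4 = 1·1296 = 1296 [KW]
One tuple (5,1,1,1,2) → sorted (1,1,1,2,5): b_i ≤ i ∀i, a PF.

1296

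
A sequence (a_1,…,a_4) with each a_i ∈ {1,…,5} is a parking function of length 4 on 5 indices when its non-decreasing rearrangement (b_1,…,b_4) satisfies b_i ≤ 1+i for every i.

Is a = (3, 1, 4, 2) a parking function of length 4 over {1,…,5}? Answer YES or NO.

Rearranged: b = (1, 2, 3, 4).
  b_1=1 ≤ 2
  b_2=2 ≤ 3
  b_3=3 ≤ 4
  b_4=4 ≤ 5
All bounds hold ⇒ YES

YES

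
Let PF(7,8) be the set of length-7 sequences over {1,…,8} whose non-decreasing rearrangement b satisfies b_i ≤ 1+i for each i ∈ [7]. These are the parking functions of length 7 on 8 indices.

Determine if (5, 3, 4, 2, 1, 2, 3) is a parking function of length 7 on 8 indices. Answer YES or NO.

YES

Order a: b = (1, 2, 2, 3, 3, 4, 5).
  b_1=1 ≤ 2
  b_2=2 ≤ 3
  b_3=2 ≤ 4
  b_4=3 ≤ 5
  b_5=3 ≤ 6
  b_6=4 ≤ 7
  b_7=5 ≤ 8
All bounds hold ⇒ YES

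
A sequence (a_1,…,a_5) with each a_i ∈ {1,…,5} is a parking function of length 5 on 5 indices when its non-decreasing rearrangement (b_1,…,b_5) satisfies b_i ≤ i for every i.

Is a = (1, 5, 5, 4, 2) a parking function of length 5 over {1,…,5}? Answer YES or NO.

Order a: b = (1, 2, 4, 5, 5).
  b_1=1 ≤ 1
  b_2=2 ≤ 2
  b_3=4 > 3
  fails at i=3 ⇒ NO

NO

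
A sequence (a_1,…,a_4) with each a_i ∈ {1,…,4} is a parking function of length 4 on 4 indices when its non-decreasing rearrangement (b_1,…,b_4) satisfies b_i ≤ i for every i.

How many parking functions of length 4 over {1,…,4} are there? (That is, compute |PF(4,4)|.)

Count = (4−4+1)·(4+1)^(4−1) = 1×125 = 125
One tuple (1,4,2,3) → sorted (1,2,3,4): b_i ≤ i ∀i, a PF.

125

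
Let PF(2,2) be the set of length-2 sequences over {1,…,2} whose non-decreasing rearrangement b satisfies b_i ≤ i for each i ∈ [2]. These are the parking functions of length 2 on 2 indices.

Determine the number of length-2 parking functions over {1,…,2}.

3

Count = (2−2+1)·(2+1)^(2−1) = 1·3 = 3 (Pollak)
Example (1,2) → sorted (1,2): b_i ≤ i ∀i, a PF.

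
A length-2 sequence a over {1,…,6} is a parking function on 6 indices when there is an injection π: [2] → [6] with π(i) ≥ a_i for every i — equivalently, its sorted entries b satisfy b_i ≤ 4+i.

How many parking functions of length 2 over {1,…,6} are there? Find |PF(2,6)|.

|PF(2,6)| = (6+1−2)·(6+1)^{2−1} = 5 · 7 = 35 (Pollak)
Example (5,6) → sorted (5,6): b_i ≤ 4+i ∀i, a PF.

35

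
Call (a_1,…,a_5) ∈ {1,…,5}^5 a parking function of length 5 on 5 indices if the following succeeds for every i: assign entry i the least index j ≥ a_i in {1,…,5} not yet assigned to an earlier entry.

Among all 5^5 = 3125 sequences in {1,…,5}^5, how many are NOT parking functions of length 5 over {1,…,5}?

1829

|PF| = 1·6^4 = 1·1296 = 1296 [KW]
One tuple (4,4,5,2,4) → sorted (2,4,4,4,5): b_1=2>1, not a PF.
So 3125 − 1296 = 1829 fail.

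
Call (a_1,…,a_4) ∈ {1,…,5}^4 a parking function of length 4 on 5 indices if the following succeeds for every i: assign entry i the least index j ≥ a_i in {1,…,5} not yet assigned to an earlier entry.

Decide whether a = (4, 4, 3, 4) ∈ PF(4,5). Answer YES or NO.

NO

Order a: b = (3, 4, 4, 4).
  b_1=3 > 2
  fails at i=1 ⇒ NO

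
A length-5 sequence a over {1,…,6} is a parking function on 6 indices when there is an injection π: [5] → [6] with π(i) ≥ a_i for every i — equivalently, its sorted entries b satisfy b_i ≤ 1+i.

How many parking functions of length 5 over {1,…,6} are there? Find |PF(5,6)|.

4802

Count = (6−5+1)·(6+1)^(5−1) = 2·2401 = 4802 [KW]
E.g. (4,1,5,3,4) → sorted (1,3,4,4,5): b_i ≤ 1+i ∀i, a PF.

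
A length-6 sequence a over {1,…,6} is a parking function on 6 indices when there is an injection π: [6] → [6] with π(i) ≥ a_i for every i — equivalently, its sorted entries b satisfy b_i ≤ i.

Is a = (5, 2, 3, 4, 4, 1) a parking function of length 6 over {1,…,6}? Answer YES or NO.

YES

Order a: b = (1, 2, 3, 4, 4, 5).
  b_1=1 ≤ 1
  b_2=2 ≤ 2
  b_3=3 ≤ 3
  b_4=4 ≤ 4
  b_5=4 ≤ 5
  b_6=5 ≤ 6
All bounds hold ⇒ YES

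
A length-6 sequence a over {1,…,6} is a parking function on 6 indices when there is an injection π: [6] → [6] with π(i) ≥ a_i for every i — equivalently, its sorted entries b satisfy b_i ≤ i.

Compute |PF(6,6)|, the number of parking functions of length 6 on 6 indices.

16807

#PF = 1·7^5 = 1×16807 = 16807 (Pollak)
Check (1,4,3,2,6,5) → sorted (1,2,3,4,5,6): b_i ≤ i ∀i, a PF.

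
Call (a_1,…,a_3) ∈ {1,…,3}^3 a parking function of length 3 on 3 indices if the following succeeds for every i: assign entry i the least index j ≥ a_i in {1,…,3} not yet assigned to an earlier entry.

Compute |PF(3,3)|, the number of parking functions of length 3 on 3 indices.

16

|PF| = 1·4^2 = 1×16 = 16 (Pollak)
Check (2,1,2) → sorted (1,2,2): b_i ≤ i ∀i, a PF.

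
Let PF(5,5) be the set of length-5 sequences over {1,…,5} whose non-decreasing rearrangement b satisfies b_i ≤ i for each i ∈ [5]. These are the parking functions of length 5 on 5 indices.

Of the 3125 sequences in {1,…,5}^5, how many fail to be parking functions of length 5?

1829

Count = (5+1−5)·(5+1)^{5−1} = 1×1296 = 1296 (Pollak)
E.g. (3,3,4,5,2) → sorted (2,3,3,4,5): b_1=2>1, not a PF.
So 3125 − 1296 = 1829 fail.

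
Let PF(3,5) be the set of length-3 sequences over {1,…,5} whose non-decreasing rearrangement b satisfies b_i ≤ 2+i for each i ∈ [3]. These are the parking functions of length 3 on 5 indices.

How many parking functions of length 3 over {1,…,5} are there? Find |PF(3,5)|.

108

|PF(3,5)| = (6−3)·6^(3−1) = 3 · 36 = 108 [KW]
One tuple (1,1,3) → sorted (1,1,3): b_i ≤ 2+i ∀i, a PF.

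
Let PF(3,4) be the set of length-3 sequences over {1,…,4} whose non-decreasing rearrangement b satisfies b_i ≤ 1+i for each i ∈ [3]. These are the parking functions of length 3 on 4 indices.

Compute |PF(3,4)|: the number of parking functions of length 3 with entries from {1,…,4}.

50

|PF(3,4)| = (4−3+1)·(4+1)^(3−1) = 2 · 25 = 50
Example (2,4,2) → sorted (2,2,4): b_i ≤ 1+i ∀i, a PF.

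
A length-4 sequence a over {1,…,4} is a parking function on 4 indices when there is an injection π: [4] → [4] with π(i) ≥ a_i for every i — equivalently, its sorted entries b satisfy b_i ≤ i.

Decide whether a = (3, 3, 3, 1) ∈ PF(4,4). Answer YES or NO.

NO

Rearranged: b = (1, 3, 3, 3).
  b_1=1 ≤ 1
  b_2=3 > 2
  fails at i=2 ⇒ NO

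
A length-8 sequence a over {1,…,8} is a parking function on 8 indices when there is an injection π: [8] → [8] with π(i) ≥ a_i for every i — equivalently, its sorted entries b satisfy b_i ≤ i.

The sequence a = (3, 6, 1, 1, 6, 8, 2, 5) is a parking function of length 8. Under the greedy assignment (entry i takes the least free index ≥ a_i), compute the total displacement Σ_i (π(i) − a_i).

4

Σπ(i) = 1+…+8 = 36; Σa = 3+6+1+1+6+8+2+5 = 32; disp = 36−32 = 4.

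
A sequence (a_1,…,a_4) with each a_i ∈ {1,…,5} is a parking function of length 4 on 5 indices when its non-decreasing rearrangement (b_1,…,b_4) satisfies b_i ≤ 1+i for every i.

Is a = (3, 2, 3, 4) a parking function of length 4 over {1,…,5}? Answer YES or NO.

Sorted: b = (2, 3, 3, 4).
  b_1=2 ≤ 2
  b_2=3 ≤ 3
  b_3=3 ≤ 4
  b_4=4 ≤ 5
All bounds hold ⇒ YES

YES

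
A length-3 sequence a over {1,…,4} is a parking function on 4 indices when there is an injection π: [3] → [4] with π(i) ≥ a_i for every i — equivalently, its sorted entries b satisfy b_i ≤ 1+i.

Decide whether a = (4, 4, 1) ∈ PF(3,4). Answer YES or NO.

Order a: b = (1, 4, 4).
  b_1=1 ≤ 2
  b_2=4 > 3
  fails at i=2 ⇒ NO

NO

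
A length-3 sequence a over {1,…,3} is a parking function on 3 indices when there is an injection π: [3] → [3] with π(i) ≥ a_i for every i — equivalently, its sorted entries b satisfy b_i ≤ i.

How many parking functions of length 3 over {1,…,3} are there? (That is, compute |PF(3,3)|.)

#PF = 1·4^2 = 1·16 = 16 [KW]
One tuple (1,2,2) → sorted (1,2,2): b_i ≤ i ∀i, a PF.

16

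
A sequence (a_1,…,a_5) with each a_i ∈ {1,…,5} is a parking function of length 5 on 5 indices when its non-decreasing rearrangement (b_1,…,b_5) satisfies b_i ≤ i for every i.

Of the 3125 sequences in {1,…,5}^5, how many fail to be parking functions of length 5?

1829

|PF| = (6−5)·6^(5−1) = 1×1296 = 1296 [KW]
E.g. (3,5,3,3,4) → sorted (3,3,3,4,5): b_1=3>1, not a PF.
Total 3125; non-PF = 3125−1296 = 1829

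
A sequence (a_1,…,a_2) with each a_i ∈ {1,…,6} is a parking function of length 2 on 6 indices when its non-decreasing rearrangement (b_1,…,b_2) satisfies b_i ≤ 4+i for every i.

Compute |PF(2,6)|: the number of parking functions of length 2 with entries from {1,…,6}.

#PF = (6−2+1)·(6+1)^(2−1) = 5 · 7 = 35 (Pollak)
One tuple (1,2) → sorted (1,2): b_i ≤ 4+i ∀i, a PF.

35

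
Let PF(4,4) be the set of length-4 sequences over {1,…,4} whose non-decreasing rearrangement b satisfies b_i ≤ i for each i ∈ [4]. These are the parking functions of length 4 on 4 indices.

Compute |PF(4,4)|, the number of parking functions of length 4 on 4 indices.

125

|PF(4,4)| = (5−4)·5^(4−1) = 1 · 125 = 125 (Pollak)
Check (1,2,3,2) → sorted (1,2,2,3): b_i ≤ i ∀i, a PF.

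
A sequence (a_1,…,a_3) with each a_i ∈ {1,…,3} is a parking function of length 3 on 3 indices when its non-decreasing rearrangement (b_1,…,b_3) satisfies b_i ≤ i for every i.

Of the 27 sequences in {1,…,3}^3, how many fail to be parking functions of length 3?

#PF = 1·4^2 = 1·16 = 16 [KW]
One tuple (3,2,3) → sorted (2,3,3): b_1=2>1, not a PF.
So 27 − 16 = 11 fail.

11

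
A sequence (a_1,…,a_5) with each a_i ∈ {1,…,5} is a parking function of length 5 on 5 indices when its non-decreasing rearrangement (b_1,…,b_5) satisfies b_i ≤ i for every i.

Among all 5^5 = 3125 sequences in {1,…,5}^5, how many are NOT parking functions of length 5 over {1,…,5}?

|PF(5,5)| = (5+1−5)·(5+1)^{5−1} = 1×1296 = 1296
Check (3,5,3,5,4) → sorted (3,3,4,5,5): b_1=3>1, not a PF.
So 3125 − 1296 = 1829 fail.

1829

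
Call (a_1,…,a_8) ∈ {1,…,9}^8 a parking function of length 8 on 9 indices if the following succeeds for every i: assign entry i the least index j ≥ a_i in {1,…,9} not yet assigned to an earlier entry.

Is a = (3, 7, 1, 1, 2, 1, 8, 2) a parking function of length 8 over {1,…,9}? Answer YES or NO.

YES

Order a: b = (1, 1, 1, 2, 2, 3, 7, 8).
  b_1=1 ≤ 2
  b_2=1 ≤ 3
  b_3=1 ≤ 4
  b_4=2 ≤ 5
  b_5=2 ≤ 6
  b_6=3 ≤ 7
  b_7=7 ≤ 8
  b_8=8 ≤ 9
All bounds hold ⇒ YES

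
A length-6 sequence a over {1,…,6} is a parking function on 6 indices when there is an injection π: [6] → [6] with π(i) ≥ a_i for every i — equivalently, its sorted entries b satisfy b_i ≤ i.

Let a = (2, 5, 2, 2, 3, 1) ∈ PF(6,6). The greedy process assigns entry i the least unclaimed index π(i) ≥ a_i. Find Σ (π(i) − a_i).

6

Σπ = 6·7/2 = 21 (π permutes [6]); Σa = 2+5+2+2+3+1 = 15; disp = 21−15 = 6.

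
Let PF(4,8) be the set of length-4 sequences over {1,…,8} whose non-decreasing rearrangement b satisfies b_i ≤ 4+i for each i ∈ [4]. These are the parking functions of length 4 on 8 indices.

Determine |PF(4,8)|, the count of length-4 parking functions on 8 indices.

Count = (8+1−4)·(8+1)^{4−1} = 5 · 729 = 3645 [KW]
E.g. (2,5,2,7) → sorted (2,2,5,7): b_i ≤ 4+i ∀i, a PF.

3645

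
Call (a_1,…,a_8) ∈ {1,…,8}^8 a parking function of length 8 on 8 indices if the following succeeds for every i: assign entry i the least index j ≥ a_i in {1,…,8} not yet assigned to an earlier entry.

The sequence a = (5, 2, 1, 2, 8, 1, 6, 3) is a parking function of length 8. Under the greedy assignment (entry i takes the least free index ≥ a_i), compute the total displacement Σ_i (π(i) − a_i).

Σπ = 36 ({1..8} each once); Σa = 5+2+1+2+8+1+6+3 = 28; disp = 36−28 = 8.

8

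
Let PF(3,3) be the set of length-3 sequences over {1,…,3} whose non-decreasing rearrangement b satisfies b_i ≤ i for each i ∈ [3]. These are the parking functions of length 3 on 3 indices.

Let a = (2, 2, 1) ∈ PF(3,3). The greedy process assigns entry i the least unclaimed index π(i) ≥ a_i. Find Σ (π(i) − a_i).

1

Σπ = 3·4/2 = 6 (π permutes [3]); Σa = 2+2+1 = 5; disp = 6−5 = 1.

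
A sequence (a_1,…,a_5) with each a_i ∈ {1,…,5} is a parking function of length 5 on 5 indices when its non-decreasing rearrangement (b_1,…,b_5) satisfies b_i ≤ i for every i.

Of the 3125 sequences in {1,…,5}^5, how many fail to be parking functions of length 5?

1829

#PF = 1·6^4 = 1×1296 = 1296 (Pollak)
One tuple (3,5,5,2,4) → sorted (2,3,4,5,5): b_1=2>1, not a PF.
Total 3125; non-PF = 3125−1296 = 1829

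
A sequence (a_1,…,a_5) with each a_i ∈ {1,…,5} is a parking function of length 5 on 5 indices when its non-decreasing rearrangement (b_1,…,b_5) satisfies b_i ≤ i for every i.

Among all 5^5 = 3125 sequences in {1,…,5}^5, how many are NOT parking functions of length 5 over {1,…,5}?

|PF| = 1·6^4 = 1 · 1296 = 1296 (Konheim–Weiss)
Example (4,5,5,4,5) → sorted (4,4,5,5,5): b_1=4>1, not a PF.
Total 3125; non-PF = 3125−1296 = 1829

1829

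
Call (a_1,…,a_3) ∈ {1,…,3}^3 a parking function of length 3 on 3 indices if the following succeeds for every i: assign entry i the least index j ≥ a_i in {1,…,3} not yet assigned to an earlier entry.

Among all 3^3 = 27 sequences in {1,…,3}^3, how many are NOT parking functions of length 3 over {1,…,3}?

|PF(3,3)| = (3−3+1)·(3+1)^(3−1) = 1 · 16 = 16 (Konheim–Weiss)
Example (1,3,3) → sorted (1,3,3): b_2=3>2, not a PF.
3^3 − 16 = 27 − 16 = 11

11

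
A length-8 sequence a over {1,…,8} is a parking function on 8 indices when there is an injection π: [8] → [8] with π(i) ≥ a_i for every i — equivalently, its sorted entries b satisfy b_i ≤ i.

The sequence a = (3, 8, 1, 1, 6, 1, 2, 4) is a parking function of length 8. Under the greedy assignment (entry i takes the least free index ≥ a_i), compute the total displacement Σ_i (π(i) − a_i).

Σπ = 36 ({1..8} each once); Σa = 3+8+1+1+6+1+2+4 = 26; disp = 36−26 = 10.

10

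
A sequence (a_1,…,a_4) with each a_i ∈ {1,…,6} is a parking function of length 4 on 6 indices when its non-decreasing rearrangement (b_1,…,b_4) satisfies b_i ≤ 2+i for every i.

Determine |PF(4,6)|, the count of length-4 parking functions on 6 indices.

|PF| = 3·7^3 = 3×343 = 1029
One tuple (2,6,1,4) → sorted (1,2,4,6): b_i ≤ 2+i ∀i, a PF.

1029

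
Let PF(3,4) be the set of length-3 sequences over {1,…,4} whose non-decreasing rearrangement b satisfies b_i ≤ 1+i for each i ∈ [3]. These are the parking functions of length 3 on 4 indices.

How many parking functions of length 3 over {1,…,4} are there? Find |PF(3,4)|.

|PF| = 2·5^2 = 2×25 = 50 (Konheim–Weiss)
One tuple (2,1,1) → sorted (1,1,2): b_i ≤ 1+i ∀i, a PF.

50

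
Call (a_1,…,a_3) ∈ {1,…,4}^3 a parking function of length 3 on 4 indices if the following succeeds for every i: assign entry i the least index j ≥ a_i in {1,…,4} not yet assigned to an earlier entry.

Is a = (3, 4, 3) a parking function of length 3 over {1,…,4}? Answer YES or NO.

NO

Order a: b = (3, 3, 4).
  b_1=3 > 2
  fails at i=1 ⇒ NO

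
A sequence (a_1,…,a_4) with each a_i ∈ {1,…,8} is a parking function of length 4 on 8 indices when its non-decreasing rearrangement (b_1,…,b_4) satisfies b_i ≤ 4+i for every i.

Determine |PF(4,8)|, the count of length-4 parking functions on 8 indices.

3645

|PF(4,8)| = (8−4+1)·(8+1)^(4−1) = 5·729 = 3645 (Pollak)
Example (1,2,5,8) → sorted (1,2,5,8): b_i ≤ 4+i ∀i, a PF.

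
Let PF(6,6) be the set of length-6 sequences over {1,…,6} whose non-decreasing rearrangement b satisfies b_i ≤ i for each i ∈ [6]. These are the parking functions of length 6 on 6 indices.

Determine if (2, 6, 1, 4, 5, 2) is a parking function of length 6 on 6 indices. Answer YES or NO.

Rearranged: b = (1, 2, 2, 4, 5, 6).
  b_1=1 ≤ 1
  b_2=2 ≤ 2
  b_3=2 ≤ 3
  b_4=4 ≤ 4
  b_5=5 ≤ 5
  b_6=6 ≤ 6
All bounds hold ⇒ YES

YES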